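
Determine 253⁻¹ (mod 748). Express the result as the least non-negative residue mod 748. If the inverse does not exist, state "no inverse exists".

no inverse exists

Compute gcd(253, 748):
748 = 2×253 + 242
253 = 1×242 + 11
242 = 22×11 + 0
gcd(253, 748) = 11 ≠ 1, so 253 has no multiplicative inverse modulo 748.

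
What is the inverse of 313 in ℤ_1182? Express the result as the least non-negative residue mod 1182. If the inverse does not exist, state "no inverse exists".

895

Extended Euclidean algorithm:
1182 = 3·313 + 243
313 = 1·243 + 70
243 = 3·70 + 33
70 = 2·33 + 4
33 = 8·4 + 1
4 = 4·1 + 0
The gcd is 1. Working backward:
1 = 33 − 8·4
1 = −8·70 + 17·33
1 = 17·243 − 59·70
1 = −59·313 + 76·243
1 = 76·1182 − 287·313
Thus 313·(-287) ≡ 1 (mod 1182); reducing, -287 mod 1182 = 895.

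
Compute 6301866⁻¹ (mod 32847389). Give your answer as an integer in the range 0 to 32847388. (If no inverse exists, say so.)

28234891

Apply the Euclidean algorithm to 32847389 and 6301866:
32847389 = 5·6301866 + 1338059
6301866 = 4·1338059 + 949630
1338059 = 1·949630 + 388429
949630 = 2·388429 + 172772
388429 = 2·172772 + 42885
172772 = 4·42885 + 1232
42885 = 34·1232 + 997
1232 = 1·997 + 235
997 = 4·235 + 57
235 = 4·57 + 7
57 = 8·7 + 1
7 = 7·1 + 0
The gcd is 1. Working backward:
1 = 57 − 8·7
1 = −8·235 + 33·57
1 = 33·997 − 140·235
1 = −140·1232 + 173·997
1 = 173·42885 − 6022·1232
1 = −6022·172772 + 24261·42885
1 = 24261·388429 − 54544·172772
1 = −54544·949630 + 133349·388429
1 = 133349·1338059 − 187893·949630
1 = −187893·6301866 + 884921·1338059
1 = 884921·32847389 − 4612498·6301866
So 6301866·(-4612498) ≡ 1 (mod 32847389), and -4612498 ≡ 28234891 (mod 32847389).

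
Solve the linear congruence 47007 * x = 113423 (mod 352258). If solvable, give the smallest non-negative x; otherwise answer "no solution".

First find gcd(47007, 352258):
352258 = 7·47007 + 23209
47007 = 2·23209 + 589
23209 = 39·589 + 238
589 = 2·238 + 113
238 = 2·113 + 12
113 = 9·12 + 5
12 = 2·5 + 2
5 = 2·2 + 1
2 = 2·1 + 0
gcd = 1, so a unique solution mod 352258 exists.
Back-substitute for the Bézout coefficients:
1 = 5 − 2·2
1 = −2·12 + 5·5
1 = 5·113 − 47·12
1 = −47·238 + 99·113
1 = 99·589 − 245·238
1 = −245·23209 + 9654·589
1 = 9654·47007 − 19553·23209
1 = −19553·352258 + 146525·47007
So 47007·(146525) ≡ 1 (mod 352258), giving 47007⁻¹ ≡ 146525.
x ≡ 47007⁻¹·113423 ≡ 146525·113423 ≡ 124893 (mod 352258).

124893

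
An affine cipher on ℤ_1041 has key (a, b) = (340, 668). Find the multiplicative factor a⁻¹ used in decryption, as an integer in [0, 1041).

Apply the Euclidean algorithm to 1041 and 340:
1041 = 3×340 + 21
340 = 16×21 + 4
21 = 5×4 + 1
4 = 4×1 + 0
gcd = 1, so the inverse exists. Back-substitute:
1 = 21 − 5·4
1 = −5·340 + 81·21
1 = 81·1041 − 248·340
Hence 340⁻¹ ≡ -248 ≡ 793 (mod 1041).

793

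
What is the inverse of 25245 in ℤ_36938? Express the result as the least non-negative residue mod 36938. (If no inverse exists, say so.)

Compute gcd(25245, 36938):
36938 = 1*25245 + 11693
25245 = 2*11693 + 1859
11693 = 6*1859 + 539
1859 = 3*539 + 242
539 = 2*242 + 55
242 = 4*55 + 22
55 = 2*22 + 11
22 = 2*11 + 0
gcd(25245, 36938) = 11 ≠ 1, so 25245 has no multiplicative inverse modulo 36938.

no inverse exists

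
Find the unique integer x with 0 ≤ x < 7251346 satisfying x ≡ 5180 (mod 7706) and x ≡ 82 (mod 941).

Write x = 5180 + 7706·k. Then 7706·k ≡ 82 − 5180 ≡ 548 (mod 941).
Need 7706⁻¹ mod 941. Extended Euclid on (941, 178):
941 = 5*178 + 51
178 = 3*51 + 25
51 = 2*25 + 1
25 = 25*1 + 0
Back-substitute:
1 = 51 − 2·25
1 = −2·178 + 7·51
1 = 7·941 − 37·178
7706⁻¹ ≡ 904 (mod 941), so k ≡ 904·548 ≡ 426 (mod 941).
x = 5180 + 7706·426 = 3287936.

3287936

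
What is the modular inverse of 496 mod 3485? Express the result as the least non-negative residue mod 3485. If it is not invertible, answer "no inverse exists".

1876

gcd(3485, 496) by repeated division:
3485 = 7*496 + 13
496 = 38*13 + 2
13 = 6*2 + 1
2 = 2*1 + 0
Since gcd(496, 3485) = 1, back-substitute to write 1 as a combination:
1 = 13 − 6·2
1 = −6·496 + 229·13
1 = 229·3485 − 1609·496
Thus 496·(-1609) ≡ 1 (mod 3485); reducing, -1609 mod 3485 = 1876.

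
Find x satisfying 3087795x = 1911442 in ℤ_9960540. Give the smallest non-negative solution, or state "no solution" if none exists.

gcd(3087795, 9960540):
9960540 = 3*3087795 + 697155
3087795 = 4*697155 + 299175
697155 = 2*299175 + 98805
299175 = 3*98805 + 2760
98805 = 35*2760 + 2205
2760 = 1*2205 + 555
2205 = 3*555 + 540
555 = 1*540 + 15
540 = 36*15 + 0
gcd = 15, but 15 ∤ 1911442, so the congruence has no solution.

no solution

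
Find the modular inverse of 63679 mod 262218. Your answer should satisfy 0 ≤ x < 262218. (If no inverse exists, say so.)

no inverse exists

Euclidean algorithm on 262218, 63679:
262218 = 4×63679 + 7502
63679 = 8×7502 + 3663
7502 = 2×3663 + 176
3663 = 20×176 + 143
176 = 1×143 + 33
143 = 4×33 + 11
33 = 3×11 + 0
Since gcd = 11 > 1, 63679 is not a unit mod 262218.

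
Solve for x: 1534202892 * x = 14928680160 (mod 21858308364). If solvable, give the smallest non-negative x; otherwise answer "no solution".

787494648

First find gcd(1534202892, 21858308364):
21858308364 = 14×1534202892 + 379467876
1534202892 = 4×379467876 + 16331388
379467876 = 23×16331388 + 3845952
16331388 = 4×3845952 + 947580
3845952 = 4×947580 + 55632
947580 = 17×55632 + 1836
55632 = 30×1836 + 552
1836 = 3×552 + 180
552 = 3×180 + 12
180 = 15×12 + 0
gcd = 12 and 12 | 14928680160, so solutions exist. Divide through by 12: 127850241x ≡ 1244056680 (mod 1821525697).
Now find 127850241⁻¹ mod 1821525697:
1821525697 = 14*127850241 + 31622323
127850241 = 4*31622323 + 1360949
31622323 = 23*1360949 + 320496
1360949 = 4*320496 + 78965
320496 = 4*78965 + 4636
78965 = 17*4636 + 153
4636 = 30*153 + 46
153 = 3*46 + 15
46 = 3*15 + 1
15 = 15*1 + 0
Back-substitute:
1 = 46 − 3·15
1 = −3·153 + 10·46
1 = 10·4636 − 303·153
1 = −303·78965 + 5161·4636
1 = 5161·320496 − 20947·78965
1 = −20947·1360949 + 88949·320496
1 = 88949·31622323 − 2066774·1360949
1 = −2066774·127850241 + 8356045·31622323
1 = 8356045·1821525697 − 119051404·127850241
So 127850241·(-119051404) ≡ 1 (mod 1821525697), i.e. 127850241⁻¹ ≡ 1702474293.
Then x ≡ 1702474293·1244056680 ≡ 787494648 (mod 1821525697); the smallest non-negative solution is x = 787494648.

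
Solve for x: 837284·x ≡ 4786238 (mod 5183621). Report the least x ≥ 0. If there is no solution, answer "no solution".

1688451

First find gcd(837284, 5183621):
5183621 = 6·837284 + 159917
837284 = 5·159917 + 37699
159917 = 4·37699 + 9121
37699 = 4·9121 + 1215
9121 = 7·1215 + 616
1215 = 1·616 + 599
616 = 1·599 + 17
599 = 35·17 + 4
17 = 4·4 + 1
4 = 4·1 + 0
gcd = 1, so a unique solution mod 5183621 exists.
Back-substitute for the Bézout coefficients:
1 = 17 − 4·4
1 = −4·599 + 141·17
1 = 141·616 − 145·599
1 = −145·1215 + 286·616
1 = 286·9121 − 2147·1215
1 = −2147·37699 + 8874·9121
1 = 8874·159917 − 37643·37699
1 = −37643·837284 + 197089·159917
1 = 197089·5183621 − 1220177·837284
So 837284·(-1220177) ≡ 1 (mod 5183621), giving 837284⁻¹ ≡ 3963444.
x ≡ 837284⁻¹·4786238 ≡ 3963444·4786238 ≡ 1688451 (mod 5183621).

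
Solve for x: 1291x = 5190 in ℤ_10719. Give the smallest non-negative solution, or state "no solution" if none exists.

2553

First find gcd(1291, 10719):
10719 = 8·1291 + 391
1291 = 3·391 + 118
391 = 3·118 + 37
118 = 3·37 + 7
37 = 5·7 + 2
7 = 3·2 + 1
2 = 2·1 + 0
gcd = 1, so a unique solution mod 10719 exists.
Back-substitute for the Bézout coefficients:
1 = 7 − 3·2
1 = −3·37 + 16·7
1 = 16·118 − 51·37
1 = −51·391 + 169·118
1 = 169·1291 − 558·391
1 = −558·10719 + 4633·1291
So 1291·(4633) ≡ 1 (mod 10719), giving 1291⁻¹ ≡ 4633.
x ≡ 1291⁻¹·5190 ≡ 4633·5190 ≡ 2553 (mod 10719).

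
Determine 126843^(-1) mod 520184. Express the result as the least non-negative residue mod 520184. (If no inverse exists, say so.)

458267

gcd(520184, 126843) by repeated division:
520184 = 4·126843 + 12812
126843 = 9·12812 + 11535
12812 = 1·11535 + 1277
11535 = 9·1277 + 42
1277 = 30·42 + 17
42 = 2·17 + 8
17 = 2·8 + 1
8 = 8·1 + 0
gcd = 1, so the inverse exists. Back-substitute:
1 = 17 − 2·8
1 = −2·42 + 5·17
1 = 5·1277 − 152·42
1 = −152·11535 + 1373·1277
1 = 1373·12812 − 1525·11535
1 = −1525·126843 + 15098·12812
1 = 15098·520184 − 61917·126843
Hence 126843⁻¹ ≡ -61917 ≡ 458267 (mod 520184).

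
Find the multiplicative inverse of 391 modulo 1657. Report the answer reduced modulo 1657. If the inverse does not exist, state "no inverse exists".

873

Apply the Euclidean algorithm to 1657 and 391:
1657 = 4×391 + 93
391 = 4×93 + 19
93 = 4×19 + 17
19 = 1×17 + 2
17 = 8×2 + 1
2 = 2×1 + 0
Since gcd(391, 1657) = 1, back-substitute to write 1 as a combination:
1 = 17 − 8·2
1 = −8·19 + 9·17
1 = 9·93 − 44·19
1 = −44·391 + 185·93
1 = 185·1657 − 784·391
Hence 391⁻¹ ≡ -784 ≡ 873 (mod 1657).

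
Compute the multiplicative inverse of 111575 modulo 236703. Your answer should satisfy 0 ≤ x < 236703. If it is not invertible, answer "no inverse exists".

89543

Extended Euclidean algorithm:
236703 = 2*111575 + 13553
111575 = 8*13553 + 3151
13553 = 4*3151 + 949
3151 = 3*949 + 304
949 = 3*304 + 37
304 = 8*37 + 8
37 = 4*8 + 5
8 = 1*5 + 3
5 = 1*3 + 2
3 = 1*2 + 1
2 = 2*1 + 0
gcd = 1, so the inverse exists. Back-substitute:
1 = 3 − 2
1 = −5 + 2·3
1 = 2·8 − 3·5
1 = −3·37 + 14·8
1 = 14·304 − 115·37
1 = −115·949 + 359·304
1 = 359·3151 − 1192·949
1 = −1192·13553 + 5127·3151
1 = 5127·111575 − 42208·13553
1 = −42208·236703 + 89543·111575
So 111575·89543 ≡ 1 (mod 236703).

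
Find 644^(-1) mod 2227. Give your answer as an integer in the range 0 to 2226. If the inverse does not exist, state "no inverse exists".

1691

Run Euclid on (2227, 644):
2227 = 3*644 + 295
644 = 2*295 + 54
295 = 5*54 + 25
54 = 2*25 + 4
25 = 6*4 + 1
4 = 4*1 + 0
The gcd is 1. Working backward:
1 = 25 − 6·4
1 = −6·54 + 13·25
1 = 13·295 − 71·54
1 = −71·644 + 155·295
1 = 155·2227 − 536·644
Hence 644⁻¹ ≡ -536 ≡ 1691 (mod 2227).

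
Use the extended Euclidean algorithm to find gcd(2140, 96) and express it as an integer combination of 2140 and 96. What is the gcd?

Repeated division:
2140 = 22·96 + 28
96 = 3·28 + 12
28 = 2·12 + 4
12 = 3·4 + 0
gcd(2140, 96) = 4.
Express as a combination:
4 = 28 − 2·12
4 = −2·96 + 7·28
4 = 7·2140 − 156·96
So 4 = (7)·2140 + (-156)·96.

4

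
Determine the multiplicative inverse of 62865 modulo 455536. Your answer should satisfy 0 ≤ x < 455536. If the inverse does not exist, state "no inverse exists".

440529

gcd(455536, 62865) by repeated division:
455536 = 7·62865 + 15481
62865 = 4·15481 + 941
15481 = 16·941 + 425
941 = 2·425 + 91
425 = 4·91 + 61
91 = 1·61 + 30
61 = 2·30 + 1
30 = 30·1 + 0
gcd = 1, so the inverse exists. Back-substitute:
1 = 61 − 2·30
1 = −2·91 + 3·61
1 = 3·425 − 14·91
1 = −14·941 + 31·425
1 = 31·15481 − 510·941
1 = −510·62865 + 2071·15481
1 = 2071·455536 − 15007·62865
So 62865·(-15007) ≡ 1 (mod 455536), and -15007 ≡ 440529 (mod 455536).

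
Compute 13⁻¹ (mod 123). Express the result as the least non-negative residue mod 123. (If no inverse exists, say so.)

19

Apply the Euclidean algorithm to 123 and 13:
123 = 9×13 + 6
13 = 2×6 + 1
6 = 6×1 + 0
The gcd is 1. Working backward:
1 = 13 − 2·6
1 = −2·123 + 19·13
So 13·19 ≡ 1 (mod 123).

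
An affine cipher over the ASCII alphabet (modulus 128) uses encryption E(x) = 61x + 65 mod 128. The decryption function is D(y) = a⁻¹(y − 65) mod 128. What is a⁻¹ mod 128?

gcd(128, 61) by repeated division:
128 = 2·61 + 6
61 = 10·6 + 1
6 = 6·1 + 0
The gcd is 1. Working backward:
1 = 61 − 10·6
1 = −10·128 + 21·61
So 61·21 ≡ 1 (mod 128).

21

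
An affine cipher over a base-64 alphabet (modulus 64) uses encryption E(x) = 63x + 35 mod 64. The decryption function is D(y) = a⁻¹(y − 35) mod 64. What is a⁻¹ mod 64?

63

Apply the Euclidean algorithm to 64 and 63:
64 = 1*63 + 1
63 = 63*1 + 0
Since gcd(63, 64) = 1, back-substitute to write 1 as a combination:
1 = 64 − 63
So 63·(-1) ≡ 1 (mod 64), and -1 ≡ 63 (mod 64).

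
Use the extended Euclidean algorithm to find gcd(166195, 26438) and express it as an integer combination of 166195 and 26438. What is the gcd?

Repeated division:
166195 = 6*26438 + 7567
26438 = 3*7567 + 3737
7567 = 2*3737 + 93
3737 = 40*93 + 17
93 = 5*17 + 8
17 = 2*8 + 1
8 = 8*1 + 0
gcd(166195, 26438) = 1.
Express as a combination:
1 = 17 − 2·8
1 = −2·93 + 11·17
1 = 11·3737 − 442·93
1 = −442·7567 + 895·3737
1 = 895·26438 − 3127·7567
1 = −3127·166195 + 19657·26438
So 1 = (-3127)·166195 + (19657)·26438.

1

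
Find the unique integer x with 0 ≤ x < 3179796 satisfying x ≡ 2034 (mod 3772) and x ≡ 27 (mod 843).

Write x = 2034 + 3772·k. Then 3772·k ≡ 27 − 2034 ≡ 522 (mod 843).
Need 3772⁻¹ mod 843. Extended Euclid on (843, 400):
843 = 2·400 + 43
400 = 9·43 + 13
43 = 3·13 + 4
13 = 3·4 + 1
4 = 4·1 + 0
Back-substitute:
1 = 13 − 3·4
1 = −3·43 + 10·13
1 = 10·400 − 93·43
1 = −93·843 + 196·400
3772⁻¹ ≡ 196 (mod 843), so k ≡ 196·522 ≡ 309 (mod 843).
x = 2034 + 3772·309 = 1167582.

1167582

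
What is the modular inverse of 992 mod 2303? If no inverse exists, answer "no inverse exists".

1711

Apply the Euclidean algorithm to 2303 and 992:
2303 = 2*992 + 319
992 = 3*319 + 35
319 = 9*35 + 4
35 = 8*4 + 3
4 = 1*3 + 1
3 = 3*1 + 0
The gcd is 1. Working backward:
1 = 4 − 3
1 = −35 + 9·4
1 = 9·319 − 82·35
1 = −82·992 + 255·319
1 = 255·2303 − 592·992
So 992·(-592) ≡ 1 (mod 2303), and -592 ≡ 1711 (mod 2303).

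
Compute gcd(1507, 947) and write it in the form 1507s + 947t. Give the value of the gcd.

1

Repeated division:
1507 = 1·947 + 560
947 = 1·560 + 387
560 = 1·387 + 173
387 = 2·173 + 41
173 = 4·41 + 9
41 = 4·9 + 5
9 = 1·5 + 4
5 = 1·4 + 1
4 = 4·1 + 0
gcd(1507, 947) = 1.
Working backward:
1 = 5 − 4
1 = −9 + 2·5
1 = 2·41 − 9·9
1 = −9·173 + 38·41
1 = 38·387 − 85·173
1 = −85·560 + 123·387
1 = 123·947 − 208·560
1 = −208·1507 + 331·947
So 1 = (-208)·1507 + (331)·947.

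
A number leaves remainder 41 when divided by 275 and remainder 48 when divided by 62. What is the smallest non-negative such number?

10216

Write x = 41 + 275·k. Then 275·k ≡ 48 − 41 ≡ 7 (mod 62).
Need 275⁻¹ mod 62. Extended Euclid on (62, 27):
62 = 2*27 + 8
27 = 3*8 + 3
8 = 2*3 + 2
3 = 1*2 + 1
2 = 2*1 + 0
Back-substitute:
1 = 3 − 2
1 = −8 + 3·3
1 = 3·27 − 10·8
1 = −10·62 + 23·27
275⁻¹ ≡ 23 (mod 62), so k ≡ 23·7 ≡ 37 (mod 62).
x = 41 + 275·37 = 10216.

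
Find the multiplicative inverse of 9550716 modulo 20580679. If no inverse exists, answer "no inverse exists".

Euclidean algorithm on 20580679, 9550716:
20580679 = 2·9550716 + 1479247
9550716 = 6·1479247 + 675234
1479247 = 2·675234 + 128779
675234 = 5·128779 + 31339
128779 = 4·31339 + 3423
31339 = 9·3423 + 532
3423 = 6·532 + 231
532 = 2·231 + 70
231 = 3·70 + 21
70 = 3·21 + 7
21 = 3·7 + 0
gcd(9550716, 20580679) = 7 ≠ 1, so 9550716 has no multiplicative inverse modulo 20580679.

no inverse exists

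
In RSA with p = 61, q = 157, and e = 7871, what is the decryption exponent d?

2351

φ(n) = (p−1)(q−1) = 60·156 = 9360.
Need d with 7871·d ≡ 1 (mod 9360). Apply the extended Euclidean algorithm:
9360 = 1·7871 + 1489
7871 = 5·1489 + 426
1489 = 3·426 + 211
426 = 2·211 + 4
211 = 52·4 + 3
4 = 1·3 + 1
3 = 3·1 + 0
Back-substitute:
1 = 4 − 3
1 = −211 + 53·4
1 = 53·426 − 107·211
1 = −107·1489 + 374·426
1 = 374·7871 − 1977·1489
1 = −1977·9360 + 2351·7871
So 7871·2351 ≡ 1 (mod 9360), hence d = 2351.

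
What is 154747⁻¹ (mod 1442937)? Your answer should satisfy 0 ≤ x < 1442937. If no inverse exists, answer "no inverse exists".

Run Euclid on (1442937, 154747):
1442937 = 9*154747 + 50214
154747 = 3*50214 + 4105
50214 = 12*4105 + 954
4105 = 4*954 + 289
954 = 3*289 + 87
289 = 3*87 + 28
87 = 3*28 + 3
28 = 9*3 + 1
3 = 3*1 + 0
gcd = 1, so the inverse exists. Back-substitute:
1 = 28 − 9·3
1 = −9·87 + 28·28
1 = 28·289 − 93·87
1 = −93·954 + 307·289
1 = 307·4105 − 1321·954
1 = −1321·50214 + 16159·4105
1 = 16159·154747 − 49798·50214
1 = −49798·1442937 + 464341·154747
So 154747·464341 ≡ 1 (mod 1442937).

464341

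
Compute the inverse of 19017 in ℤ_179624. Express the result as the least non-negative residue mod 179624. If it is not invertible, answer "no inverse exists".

125001

Apply the Euclidean algorithm to 179624 and 19017:
179624 = 9×19017 + 8471
19017 = 2×8471 + 2075
8471 = 4×2075 + 171
2075 = 12×171 + 23
171 = 7×23 + 10
23 = 2×10 + 3
10 = 3×3 + 1
3 = 3×1 + 0
Since gcd(19017, 179624) = 1, back-substitute to write 1 as a combination:
1 = 10 − 3·3
1 = −3·23 + 7·10
1 = 7·171 − 52·23
1 = −52·2075 + 631·171
1 = 631·8471 − 2576·2075
1 = −2576·19017 + 5783·8471
1 = 5783·179624 − 54623·19017
Thus 19017·(-54623) ≡ 1 (mod 179624); reducing, -54623 mod 179624 = 125001.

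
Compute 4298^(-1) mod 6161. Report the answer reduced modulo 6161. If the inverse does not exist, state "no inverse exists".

4233

Apply the Euclidean algorithm to 6161 and 4298:
6161 = 1*4298 + 1863
4298 = 2*1863 + 572
1863 = 3*572 + 147
572 = 3*147 + 131
147 = 1*131 + 16
131 = 8*16 + 3
16 = 5*3 + 1
3 = 3*1 + 0
The gcd is 1. Working backward:
1 = 16 − 5·3
1 = −5·131 + 41·16
1 = 41·147 − 46·131
1 = −46·572 + 179·147
1 = 179·1863 − 583·572
1 = −583·4298 + 1345·1863
1 = 1345·6161 − 1928·4298
So 4298·(-1928) ≡ 1 (mod 6161), and -1928 ≡ 4233 (mod 6161).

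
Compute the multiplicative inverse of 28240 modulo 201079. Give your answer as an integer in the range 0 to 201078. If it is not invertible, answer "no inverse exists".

64660

gcd(201079, 28240) by repeated division:
201079 = 7×28240 + 3399
28240 = 8×3399 + 1048
3399 = 3×1048 + 255
1048 = 4×255 + 28
255 = 9×28 + 3
28 = 9×3 + 1
3 = 3×1 + 0
The gcd is 1. Working backward:
1 = 28 − 9·3
1 = −9·255 + 82·28
1 = 82·1048 − 337·255
1 = −337·3399 + 1093·1048
1 = 1093·28240 − 9081·3399
1 = −9081·201079 + 64660·28240
So 28240·64660 ≡ 1 (mod 201079).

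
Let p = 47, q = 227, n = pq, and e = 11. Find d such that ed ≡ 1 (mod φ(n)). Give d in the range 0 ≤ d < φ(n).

9451

φ(n) = (p−1)(q−1) = 46·226 = 10396.
Need d with 11·d ≡ 1 (mod 10396). Apply the extended Euclidean algorithm:
10396 = 945·11 + 1
11 = 11·1 + 0
Back-substitute:
1 = 10396 − 945·11
So 11·(-945) ≡ 1 (mod 10396), hence d ≡ -945 ≡ 9451 (mod 10396).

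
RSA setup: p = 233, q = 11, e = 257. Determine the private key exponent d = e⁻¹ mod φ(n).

φ(n) = (p−1)(q−1) = 232·10 = 2320.
Need d with 257·d ≡ 1 (mod 2320). Apply the extended Euclidean algorithm:
2320 = 9*257 + 7
257 = 36*7 + 5
7 = 1*5 + 2
5 = 2*2 + 1
2 = 2*1 + 0
Back-substitute:
1 = 5 − 2·2
1 = −2·7 + 3·5
1 = 3·257 − 110·7
1 = −110·2320 + 993·257
So 257·993 ≡ 1 (mod 2320), hence d = 993.

993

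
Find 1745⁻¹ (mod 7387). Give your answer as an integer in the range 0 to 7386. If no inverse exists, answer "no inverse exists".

5935

Extended Euclidean algorithm:
7387 = 4×1745 + 407
1745 = 4×407 + 117
407 = 3×117 + 56
117 = 2×56 + 5
56 = 11×5 + 1
5 = 5×1 + 0
Since gcd(1745, 7387) = 1, back-substitute to write 1 as a combination:
1 = 56 − 11·5
1 = −11·117 + 23·56
1 = 23·407 − 80·117
1 = −80·1745 + 343·407
1 = 343·7387 − 1452·1745
So 1745·(-1452) ≡ 1 (mod 7387), and -1452 ≡ 5935 (mod 7387).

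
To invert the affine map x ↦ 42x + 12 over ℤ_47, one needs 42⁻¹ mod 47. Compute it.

Run Euclid on (47, 42):
47 = 1·42 + 5
42 = 8·5 + 2
5 = 2·2 + 1
2 = 2·1 + 0
gcd = 1, so the inverse exists. Back-substitute:
1 = 5 − 2·2
1 = −2·42 + 17·5
1 = 17·47 − 19·42
Thus 42·(-19) ≡ 1 (mod 47); reducing, -19 mod 47 = 28.

28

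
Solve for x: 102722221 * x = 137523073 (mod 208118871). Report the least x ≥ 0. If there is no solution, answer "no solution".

110927749

First find gcd(102722221, 208118871):
208118871 = 2*102722221 + 2674429
102722221 = 38*2674429 + 1093919
2674429 = 2*1093919 + 486591
1093919 = 2*486591 + 120737
486591 = 4*120737 + 3643
120737 = 33*3643 + 518
3643 = 7*518 + 17
518 = 30*17 + 8
17 = 2*8 + 1
8 = 8*1 + 0
gcd = 1, so a unique solution mod 208118871 exists.
Back-substitute for the Bézout coefficients:
1 = 17 − 2·8
1 = −2·518 + 61·17
1 = 61·3643 − 429·518
1 = −429·120737 + 14218·3643
1 = 14218·486591 − 57301·120737
1 = −57301·1093919 + 128820·486591
1 = 128820·2674429 − 314941·1093919
1 = −314941·102722221 + 12096578·2674429
1 = 12096578·208118871 − 24508097·102722221
So 102722221·(-24508097) ≡ 1 (mod 208118871), giving 102722221⁻¹ ≡ 183610774.
x ≡ 102722221⁻¹·137523073 ≡ 183610774·137523073 ≡ 110927749 (mod 208118871).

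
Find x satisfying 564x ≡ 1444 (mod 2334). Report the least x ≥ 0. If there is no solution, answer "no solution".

gcd(564, 2334):
2334 = 4*564 + 78
564 = 7*78 + 18
78 = 4*18 + 6
18 = 3*6 + 0
gcd = 6, but 6 ∤ 1444, so the congruence has no solution.

no solution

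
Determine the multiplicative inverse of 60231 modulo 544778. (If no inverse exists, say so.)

Extended Euclidean algorithm:
544778 = 9·60231 + 2699
60231 = 22·2699 + 853
2699 = 3·853 + 140
853 = 6·140 + 13
140 = 10·13 + 10
13 = 1·10 + 3
10 = 3·3 + 1
3 = 3·1 + 0
gcd = 1, so the inverse exists. Back-substitute:
1 = 10 − 3·3
1 = −3·13 + 4·10
1 = 4·140 − 43·13
1 = −43·853 + 262·140
1 = 262·2699 − 829·853
1 = −829·60231 + 18500·2699
1 = 18500·544778 − 167329·60231
So 60231·(-167329) ≡ 1 (mod 544778), and -167329 ≡ 377449 (mod 544778).

377449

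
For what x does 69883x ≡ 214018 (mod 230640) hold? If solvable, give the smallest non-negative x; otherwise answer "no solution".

First find gcd(69883, 230640):
230640 = 3*69883 + 20991
69883 = 3*20991 + 6910
20991 = 3*6910 + 261
6910 = 26*261 + 124
261 = 2*124 + 13
124 = 9*13 + 7
13 = 1*7 + 6
7 = 1*6 + 1
6 = 6*1 + 0
gcd = 1, so a unique solution mod 230640 exists.
Back-substitute for the Bézout coefficients:
1 = 7 − 6
1 = −13 + 2·7
1 = 2·124 − 19·13
1 = −19·261 + 40·124
1 = 40·6910 − 1059·261
1 = −1059·20991 + 3217·6910
1 = 3217·69883 − 10710·20991
1 = −10710·230640 + 35347·69883
So 69883·(35347) ≡ 1 (mod 230640), giving 69883⁻¹ ≡ 35347.
x ≡ 69883⁻¹·214018 ≡ 35347·214018 ≡ 132886 (mod 230640).

132886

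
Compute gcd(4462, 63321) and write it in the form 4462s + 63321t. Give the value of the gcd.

Apply Euclid's algorithm to 63321 and 4462:
63321 = 14×4462 + 853
4462 = 5×853 + 197
853 = 4×197 + 65
197 = 3×65 + 2
65 = 32×2 + 1
2 = 2×1 + 0
gcd(4462, 63321) = 1.
Working backward:
1 = 65 − 32·2
1 = −32·197 + 97·65
1 = 97·853 − 420·197
1 = −420·4462 + 2197·853
1 = 2197·63321 − 31178·4462
So 1 = (2197)·63321 + (-31178)·4462.

1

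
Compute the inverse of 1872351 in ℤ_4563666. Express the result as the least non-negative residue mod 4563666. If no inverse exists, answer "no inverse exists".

Compute gcd(1872351, 4563666):
4563666 = 2·1872351 + 818964
1872351 = 2·818964 + 234423
818964 = 3·234423 + 115695
234423 = 2·115695 + 3033
115695 = 38·3033 + 441
3033 = 6·441 + 387
441 = 1·387 + 54
387 = 7·54 + 9
54 = 6·9 + 0
gcd(1872351, 4563666) = 9 ≠ 1, so 1872351 has no multiplicative inverse modulo 4563666.

no inverse exists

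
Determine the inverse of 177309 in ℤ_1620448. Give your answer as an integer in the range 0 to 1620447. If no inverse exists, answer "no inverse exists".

1423829

Apply the Euclidean algorithm to 1620448 and 177309:
1620448 = 9·177309 + 24667
177309 = 7·24667 + 4640
24667 = 5·4640 + 1467
4640 = 3·1467 + 239
1467 = 6·239 + 33
239 = 7·33 + 8
33 = 4·8 + 1
8 = 8·1 + 0
gcd = 1, so the inverse exists. Back-substitute:
1 = 33 − 4·8
1 = −4·239 + 29·33
1 = 29·1467 − 178·239
1 = −178·4640 + 563·1467
1 = 563·24667 − 2993·4640
1 = −2993·177309 + 21514·24667
1 = 21514·1620448 − 196619·177309
Thus 177309·(-196619) ≡ 1 (mod 1620448); reducing, -196619 mod 1620448 = 1423829.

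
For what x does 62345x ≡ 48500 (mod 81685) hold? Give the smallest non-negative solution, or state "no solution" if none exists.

First find gcd(62345, 81685):
81685 = 1*62345 + 19340
62345 = 3*19340 + 4325
19340 = 4*4325 + 2040
4325 = 2*2040 + 245
2040 = 8*245 + 80
245 = 3*80 + 5
80 = 16*5 + 0
gcd = 5 and 5 | 48500, so solutions exist. Divide through by 5: 12469x ≡ 9700 (mod 16337).
Now find 12469⁻¹ mod 16337:
16337 = 1·12469 + 3868
12469 = 3·3868 + 865
3868 = 4·865 + 408
865 = 2·408 + 49
408 = 8·49 + 16
49 = 3·16 + 1
16 = 16·1 + 0
Back-substitute:
1 = 49 − 3·16
1 = −3·408 + 25·49
1 = 25·865 − 53·408
1 = −53·3868 + 237·865
1 = 237·12469 − 764·3868
1 = −764·16337 + 1001·12469
So 12469⁻¹ ≡ 1001 (mod 16337).
Then x ≡ 1001·9700 ≡ 5522 (mod 16337); the smallest non-negative solution is x = 5522.

5522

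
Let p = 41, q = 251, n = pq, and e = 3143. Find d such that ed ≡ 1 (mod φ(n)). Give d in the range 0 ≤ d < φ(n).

6007

φ(n) = (p−1)(q−1) = 40·250 = 10000.
Need d with 3143·d ≡ 1 (mod 10000). Apply the extended Euclidean algorithm:
10000 = 3*3143 + 571
3143 = 5*571 + 288
571 = 1*288 + 283
288 = 1*283 + 5
283 = 56*5 + 3
5 = 1*3 + 2
3 = 1*2 + 1
2 = 2*1 + 0
Back-substitute:
1 = 3 − 2
1 = −5 + 2·3
1 = 2·283 − 113·5
1 = −113·288 + 115·283
1 = 115·571 − 228·288
1 = −228·3143 + 1255·571
1 = 1255·10000 − 3993·3143
So 3143·(-3993) ≡ 1 (mod 10000), hence d ≡ -3993 ≡ 6007 (mod 10000).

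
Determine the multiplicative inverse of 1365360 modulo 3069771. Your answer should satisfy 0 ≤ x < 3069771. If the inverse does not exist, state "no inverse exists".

no inverse exists

Euclidean algorithm on 3069771, 1365360:
3069771 = 2*1365360 + 339051
1365360 = 4*339051 + 9156
339051 = 37*9156 + 279
9156 = 32*279 + 228
279 = 1*228 + 51
228 = 4*51 + 24
51 = 2*24 + 3
24 = 8*3 + 0
Since gcd = 3 > 1, 1365360 is not a unit mod 3069771.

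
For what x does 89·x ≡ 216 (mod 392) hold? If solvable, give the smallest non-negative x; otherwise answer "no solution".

368

First find gcd(89, 392):
392 = 4·89 + 36
89 = 2·36 + 17
36 = 2·17 + 2
17 = 8·2 + 1
2 = 2·1 + 0
gcd = 1, so a unique solution mod 392 exists.
Back-substitute for the Bézout coefficients:
1 = 17 − 8·2
1 = −8·36 + 17·17
1 = 17·89 − 42·36
1 = −42·392 + 185·89
So 89·(185) ≡ 1 (mod 392), giving 89⁻¹ ≡ 185.
x ≡ 89⁻¹·216 ≡ 185·216 ≡ 368 (mod 392).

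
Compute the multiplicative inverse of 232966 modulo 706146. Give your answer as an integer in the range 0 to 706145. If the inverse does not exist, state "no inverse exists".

no inverse exists

Compute gcd(232966, 706146):
706146 = 3*232966 + 7248
232966 = 32*7248 + 1030
7248 = 7*1030 + 38
1030 = 27*38 + 4
38 = 9*4 + 2
4 = 2*2 + 0
Since gcd = 2 > 1, 232966 is not a unit mod 706146.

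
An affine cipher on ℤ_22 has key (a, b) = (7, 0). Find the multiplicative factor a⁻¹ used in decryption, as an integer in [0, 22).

Apply the Euclidean algorithm to 22 and 7:
22 = 3*7 + 1
7 = 7*1 + 0
The gcd is 1. Working backward:
1 = 22 − 3·7
Hence 7⁻¹ ≡ -3 ≡ 19 (mod 22).

19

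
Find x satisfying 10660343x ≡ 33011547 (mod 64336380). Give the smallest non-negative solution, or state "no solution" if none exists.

38370609

First find gcd(10660343, 64336380):
64336380 = 6·10660343 + 374322
10660343 = 28·374322 + 179327
374322 = 2·179327 + 15668
179327 = 11·15668 + 6979
15668 = 2·6979 + 1710
6979 = 4·1710 + 139
1710 = 12·139 + 42
139 = 3·42 + 13
42 = 3·13 + 3
13 = 4·3 + 1
3 = 3·1 + 0
gcd = 1, so a unique solution mod 64336380 exists.
Back-substitute for the Bézout coefficients:
1 = 13 − 4·3
1 = −4·42 + 13·13
1 = 13·139 − 43·42
1 = −43·1710 + 529·139
1 = 529·6979 − 2159·1710
1 = −2159·15668 + 4847·6979
1 = 4847·179327 − 55476·15668
1 = −55476·374322 + 115799·179327
1 = 115799·10660343 − 3297848·374322
1 = −3297848·64336380 + 19902887·10660343
So 10660343·(19902887) ≡ 1 (mod 64336380), giving 10660343⁻¹ ≡ 19902887.
x ≡ 10660343⁻¹·33011547 ≡ 19902887·33011547 ≡ 38370609 (mod 64336380).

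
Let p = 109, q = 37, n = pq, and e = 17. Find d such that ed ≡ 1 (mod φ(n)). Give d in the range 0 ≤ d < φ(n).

1601

φ(n) = (p−1)(q−1) = 108·36 = 3888.
Need d with 17·d ≡ 1 (mod 3888). Apply the extended Euclidean algorithm:
3888 = 228*17 + 12
17 = 1*12 + 5
12 = 2*5 + 2
5 = 2*2 + 1
2 = 2*1 + 0
Back-substitute:
1 = 5 − 2·2
1 = −2·12 + 5·5
1 = 5·17 − 7·12
1 = −7·3888 + 1601·17
So 17·1601 ≡ 1 (mod 3888), hence d = 1601.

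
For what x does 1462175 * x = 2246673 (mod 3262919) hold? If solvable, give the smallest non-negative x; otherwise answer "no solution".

220943

First find gcd(1462175, 3262919):
3262919 = 2×1462175 + 338569
1462175 = 4×338569 + 107899
338569 = 3×107899 + 14872
107899 = 7×14872 + 3795
14872 = 3×3795 + 3487
3795 = 1×3487 + 308
3487 = 11×308 + 99
308 = 3×99 + 11
99 = 9×11 + 0
gcd = 11 and 11 | 2246673, so solutions exist. Divide through by 11: 132925x ≡ 204243 (mod 296629).
Now find 132925⁻¹ mod 296629:
296629 = 2*132925 + 30779
132925 = 4*30779 + 9809
30779 = 3*9809 + 1352
9809 = 7*1352 + 345
1352 = 3*345 + 317
345 = 1*317 + 28
317 = 11*28 + 9
28 = 3*9 + 1
9 = 9*1 + 0
Back-substitute:
1 = 28 − 3·9
1 = −3·317 + 34·28
1 = 34·345 − 37·317
1 = −37·1352 + 145·345
1 = 145·9809 − 1052·1352
1 = −1052·30779 + 3301·9809
1 = 3301·132925 − 14256·30779
1 = −14256·296629 + 31813·132925
So 132925⁻¹ ≡ 31813 (mod 296629).
Then x ≡ 31813·204243 ≡ 220943 (mod 296629); the smallest non-negative solution is x = 220943.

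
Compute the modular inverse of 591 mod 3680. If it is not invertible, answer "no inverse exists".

1071

Apply the Euclidean algorithm to 3680 and 591:
3680 = 6×591 + 134
591 = 4×134 + 55
134 = 2×55 + 24
55 = 2×24 + 7
24 = 3×7 + 3
7 = 2×3 + 1
3 = 3×1 + 0
gcd = 1, so the inverse exists. Back-substitute:
1 = 7 − 2·3
1 = −2·24 + 7·7
1 = 7·55 − 16·24
1 = −16·134 + 39·55
1 = 39·591 − 172·134
1 = −172·3680 + 1071·591
So 591·1071 ≡ 1 (mod 3680).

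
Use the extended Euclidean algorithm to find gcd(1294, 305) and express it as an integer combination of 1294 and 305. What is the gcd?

1

Apply Euclid's algorithm to 1294 and 305:
1294 = 4×305 + 74
305 = 4×74 + 9
74 = 8×9 + 2
9 = 4×2 + 1
2 = 2×1 + 0
gcd(1294, 305) = 1.
Working backward:
1 = 9 − 4·2
1 = −4·74 + 33·9
1 = 33·305 − 136·74
1 = −136·1294 + 577·305
So 1 = (-136)·1294 + (577)·305.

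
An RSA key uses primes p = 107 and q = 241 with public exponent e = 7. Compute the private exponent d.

φ(n) = (p−1)(q−1) = 106·240 = 25440.
Need d with 7·d ≡ 1 (mod 25440). Apply the extended Euclidean algorithm:
25440 = 3634·7 + 2
7 = 3·2 + 1
2 = 2·1 + 0
Back-substitute:
1 = 7 − 3·2
1 = −3·25440 + 10903·7
So 7·10903 ≡ 1 (mod 25440), hence d = 10903.

10903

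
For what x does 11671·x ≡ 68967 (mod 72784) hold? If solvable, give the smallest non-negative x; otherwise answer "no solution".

First find gcd(11671, 72784):
72784 = 6·11671 + 2758
11671 = 4·2758 + 639
2758 = 4·639 + 202
639 = 3·202 + 33
202 = 6·33 + 4
33 = 8·4 + 1
4 = 4·1 + 0
gcd = 1, so a unique solution mod 72784 exists.
Back-substitute for the Bézout coefficients:
1 = 33 − 8·4
1 = −8·202 + 49·33
1 = 49·639 − 155·202
1 = −155·2758 + 669·639
1 = 669·11671 − 2831·2758
1 = −2831·72784 + 17655·11671
So 11671·(17655) ≡ 1 (mod 72784), giving 11671⁻¹ ≡ 17655.
x ≡ 11671⁻¹·68967 ≡ 17655·68967 ≡ 8849 (mod 72784).

8849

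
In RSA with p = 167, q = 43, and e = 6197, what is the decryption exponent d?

2321

φ(n) = (p−1)(q−1) = 166·42 = 6972.
Need d with 6197·d ≡ 1 (mod 6972). Apply the extended Euclidean algorithm:
6972 = 1*6197 + 775
6197 = 7*775 + 772
775 = 1*772 + 3
772 = 257*3 + 1
3 = 3*1 + 0
Back-substitute:
1 = 772 − 257·3
1 = −257·775 + 258·772
1 = 258·6197 − 2063·775
1 = −2063·6972 + 2321·6197
So 6197·2321 ≡ 1 (mod 6972), hence d = 2321.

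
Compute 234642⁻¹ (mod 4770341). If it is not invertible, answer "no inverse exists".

758259

Extended Euclidean algorithm:
4770341 = 20×234642 + 77501
234642 = 3×77501 + 2139
77501 = 36×2139 + 497
2139 = 4×497 + 151
497 = 3×151 + 44
151 = 3×44 + 19
44 = 2×19 + 6
19 = 3×6 + 1
6 = 6×1 + 0
The gcd is 1. Working backward:
1 = 19 − 3·6
1 = −3·44 + 7·19
1 = 7·151 − 24·44
1 = −24·497 + 79·151
1 = 79·2139 − 340·497
1 = −340·77501 + 12319·2139
1 = 12319·234642 − 37297·77501
1 = −37297·4770341 + 758259·234642
So 234642·758259 ≡ 1 (mod 4770341).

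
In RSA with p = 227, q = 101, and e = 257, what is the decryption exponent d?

φ(n) = (p−1)(q−1) = 226·100 = 22600.
Need d with 257·d ≡ 1 (mod 22600). Apply the extended Euclidean algorithm:
22600 = 87*257 + 241
257 = 1*241 + 16
241 = 15*16 + 1
16 = 16*1 + 0
Back-substitute:
1 = 241 − 15·16
1 = −15·257 + 16·241
1 = 16·22600 − 1407·257
So 257·(-1407) ≡ 1 (mod 22600), hence d ≡ -1407 ≡ 21193 (mod 22600).

21193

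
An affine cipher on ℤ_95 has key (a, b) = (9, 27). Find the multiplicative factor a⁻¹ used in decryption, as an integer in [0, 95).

74

Run Euclid on (95, 9):
95 = 10×9 + 5
9 = 1×5 + 4
5 = 1×4 + 1
4 = 4×1 + 0
Since gcd(9, 95) = 1, back-substitute to write 1 as a combination:
1 = 5 − 4
1 = −9 + 2·5
1 = 2·95 − 21·9
Thus 9·(-21) ≡ 1 (mod 95); reducing, -21 mod 95 = 74.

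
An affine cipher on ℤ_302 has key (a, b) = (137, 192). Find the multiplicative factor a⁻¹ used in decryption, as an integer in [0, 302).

97

Run Euclid on (302, 137):
302 = 2*137 + 28
137 = 4*28 + 25
28 = 1*25 + 3
25 = 8*3 + 1
3 = 3*1 + 0
The gcd is 1. Working backward:
1 = 25 − 8·3
1 = −8·28 + 9·25
1 = 9·137 − 44·28
1 = −44·302 + 97·137
So 137·97 ≡ 1 (mod 302).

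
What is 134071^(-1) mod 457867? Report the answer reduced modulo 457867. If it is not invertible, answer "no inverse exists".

196881

Run Euclid on (457867, 134071):
457867 = 3*134071 + 55654
134071 = 2*55654 + 22763
55654 = 2*22763 + 10128
22763 = 2*10128 + 2507
10128 = 4*2507 + 100
2507 = 25*100 + 7
100 = 14*7 + 2
7 = 3*2 + 1
2 = 2*1 + 0
The gcd is 1. Working backward:
1 = 7 − 3·2
1 = −3·100 + 43·7
1 = 43·2507 − 1078·100
1 = −1078·10128 + 4355·2507
1 = 4355·22763 − 9788·10128
1 = −9788·55654 + 23931·22763
1 = 23931·134071 − 57650·55654
1 = −57650·457867 + 196881·134071
So 134071·196881 ≡ 1 (mod 457867).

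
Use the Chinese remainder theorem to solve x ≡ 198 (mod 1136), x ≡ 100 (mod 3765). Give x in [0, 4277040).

4194310

Write x = 198 + 1136·k. Then 1136·k ≡ 100 − 198 ≡ 3667 (mod 3765).
Need 1136⁻¹ mod 3765. Extended Euclid on (3765, 1136):
3765 = 3·1136 + 357
1136 = 3·357 + 65
357 = 5·65 + 32
65 = 2·32 + 1
32 = 32·1 + 0
Back-substitute:
1 = 65 − 2·32
1 = −2·357 + 11·65
1 = 11·1136 − 35·357
1 = −35·3765 + 116·1136
1136⁻¹ ≡ 116 (mod 3765), so k ≡ 116·3667 ≡ 3692 (mod 3765).
x = 198 + 1136·3692 = 4194310.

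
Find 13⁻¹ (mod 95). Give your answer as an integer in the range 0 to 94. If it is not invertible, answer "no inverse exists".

gcd(95, 13) by repeated division:
95 = 7·13 + 4
13 = 3·4 + 1
4 = 4·1 + 0
The gcd is 1. Working backward:
1 = 13 − 3·4
1 = −3·95 + 22·13
So 13·22 ≡ 1 (mod 95).

22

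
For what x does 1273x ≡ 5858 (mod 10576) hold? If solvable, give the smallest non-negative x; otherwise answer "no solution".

5762

First find gcd(1273, 10576):
10576 = 8×1273 + 392
1273 = 3×392 + 97
392 = 4×97 + 4
97 = 24×4 + 1
4 = 4×1 + 0
gcd = 1, so a unique solution mod 10576 exists.
Back-substitute for the Bézout coefficients:
1 = 97 − 24·4
1 = −24·392 + 97·97
1 = 97·1273 − 315·392
1 = −315·10576 + 2617·1273
So 1273·(2617) ≡ 1 (mod 10576), giving 1273⁻¹ ≡ 2617.
x ≡ 1273⁻¹·5858 ≡ 2617·5858 ≡ 5762 (mod 10576).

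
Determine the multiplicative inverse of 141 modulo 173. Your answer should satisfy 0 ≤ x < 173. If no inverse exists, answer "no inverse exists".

27

Apply the Euclidean algorithm to 173 and 141:
173 = 1×141 + 32
141 = 4×32 + 13
32 = 2×13 + 6
13 = 2×6 + 1
6 = 6×1 + 0
Since gcd(141, 173) = 1, back-substitute to write 1 as a combination:
1 = 13 − 2·6
1 = −2·32 + 5·13
1 = 5·141 − 22·32
1 = −22·173 + 27·141
So 141·27 ≡ 1 (mod 173).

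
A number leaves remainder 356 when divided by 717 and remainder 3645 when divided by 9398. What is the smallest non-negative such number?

Write x = 356 + 717·k. Then 717·k ≡ 3645 − 356 ≡ 3289 (mod 9398).
Need 717⁻¹ mod 9398. Extended Euclid on (9398, 717):
9398 = 13*717 + 77
717 = 9*77 + 24
77 = 3*24 + 5
24 = 4*5 + 4
5 = 1*4 + 1
4 = 4*1 + 0
Back-substitute:
1 = 5 − 4
1 = −24 + 5·5
1 = 5·77 − 16·24
1 = −16·717 + 149·77
1 = 149·9398 − 1953·717
717⁻¹ ≡ 7445 (mod 9398), so k ≡ 7445·3289 ≡ 4815 (mod 9398).
x = 356 + 717·4815 = 3452711.

3452711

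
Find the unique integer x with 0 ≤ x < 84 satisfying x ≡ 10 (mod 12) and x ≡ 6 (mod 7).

Write x = 10 + 12·k. Then 12·k ≡ 6 − 10 ≡ 3 (mod 7).
Need 12⁻¹ mod 7. Extended Euclid on (7, 5):
7 = 1×5 + 2
5 = 2×2 + 1
2 = 2×1 + 0
Back-substitute:
1 = 5 − 2·2
1 = −2·7 + 3·5
12⁻¹ ≡ 3 (mod 7), so k ≡ 3·3 ≡ 2 (mod 7).
x = 10 + 12·2 = 34.

34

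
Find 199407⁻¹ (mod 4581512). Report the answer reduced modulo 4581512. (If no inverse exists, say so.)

no inverse exists

Euclidean algorithm on 4581512, 199407:
4581512 = 22*199407 + 194558
199407 = 1*194558 + 4849
194558 = 40*4849 + 598
4849 = 8*598 + 65
598 = 9*65 + 13
65 = 5*13 + 0
Since gcd = 13 > 1, 199407 is not a unit mod 4581512.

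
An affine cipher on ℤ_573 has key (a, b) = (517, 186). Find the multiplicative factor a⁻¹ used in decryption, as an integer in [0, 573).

Apply the Euclidean algorithm to 573 and 517:
573 = 1·517 + 56
517 = 9·56 + 13
56 = 4·13 + 4
13 = 3·4 + 1
4 = 4·1 + 0
Since gcd(517, 573) = 1, back-substitute to write 1 as a combination:
1 = 13 − 3·4
1 = −3·56 + 13·13
1 = 13·517 − 120·56
1 = −120·573 + 133·517
So 517·133 ≡ 1 (mod 573).

133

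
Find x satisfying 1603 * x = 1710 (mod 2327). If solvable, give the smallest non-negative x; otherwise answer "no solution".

First find gcd(1603, 2327):
2327 = 1*1603 + 724
1603 = 2*724 + 155
724 = 4*155 + 104
155 = 1*104 + 51
104 = 2*51 + 2
51 = 25*2 + 1
2 = 2*1 + 0
gcd = 1, so a unique solution mod 2327 exists.
Back-substitute for the Bézout coefficients:
1 = 51 − 25·2
1 = −25·104 + 51·51
1 = 51·155 − 76·104
1 = −76·724 + 355·155
1 = 355·1603 − 786·724
1 = −786·2327 + 1141·1603
So 1603·(1141) ≡ 1 (mod 2327), giving 1603⁻¹ ≡ 1141.
x ≡ 1603⁻¹·1710 ≡ 1141·1710 ≡ 1084 (mod 2327).

1084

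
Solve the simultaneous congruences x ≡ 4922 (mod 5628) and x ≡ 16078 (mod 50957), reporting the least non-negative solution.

65852522

Write x = 4922 + 5628·k. Then 5628·k ≡ 16078 − 4922 ≡ 11156 (mod 50957).
Need 5628⁻¹ mod 50957. Extended Euclid on (50957, 5628):
50957 = 9*5628 + 305
5628 = 18*305 + 138
305 = 2*138 + 29
138 = 4*29 + 22
29 = 1*22 + 7
22 = 3*7 + 1
7 = 7*1 + 0
Back-substitute:
1 = 22 − 3·7
1 = −3·29 + 4·22
1 = 4·138 − 19·29
1 = −19·305 + 42·138
1 = 42·5628 − 775·305
1 = −775·50957 + 7017·5628
5628⁻¹ ≡ 7017 (mod 50957), so k ≡ 7017·11156 ≡ 11700 (mod 50957).
x = 4922 + 5628·11700 = 65852522.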